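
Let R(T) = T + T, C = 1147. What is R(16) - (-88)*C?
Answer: 100968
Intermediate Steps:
R(T) = 2*T
R(16) - (-88)*C = 2*16 - (-88)*1147 = 32 - 1*(-100936) = 32 + 100936 = 100968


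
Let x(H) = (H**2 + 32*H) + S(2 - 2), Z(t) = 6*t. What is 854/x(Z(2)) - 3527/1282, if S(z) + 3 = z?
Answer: -108121/96150 ≈ -1.1245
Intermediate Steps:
S(z) = -3 + z
x(H) = -3 + H**2 + 32*H (x(H) = (H**2 + 32*H) + (-3 + (2 - 2)) = (H**2 + 32*H) + (-3 + 0) = (H**2 + 32*H) - 3 = -3 + H**2 + 32*H)
854/x(Z(2)) - 3527/1282 = 854/(-3 + (6*2)**2 + 32*(6*2)) - 3527/1282 = 854/(-3 + 12**2 + 32*12) - 3527*1/1282 = 854/(-3 + 144 + 384) - 3527/1282 = 854/525 - 3527/1282 = 854*(1/525) - 3527/1282 = 122/75 - 3527/1282 = -108121/96150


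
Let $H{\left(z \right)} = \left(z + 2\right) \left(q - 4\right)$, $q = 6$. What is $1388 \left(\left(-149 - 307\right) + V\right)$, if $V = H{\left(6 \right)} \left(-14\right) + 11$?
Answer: $-928572$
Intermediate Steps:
$H{\left(z \right)} = 4 + 2 z$ ($H{\left(z \right)} = \left(z + 2\right) \left(6 - 4\right) = \left(2 + z\right) 2 = 4 + 2 z$)
$V = -213$ ($V = \left(4 + 2 \cdot 6\right) \left(-14\right) + 11 = \left(4 + 12\right) \left(-14\right) + 11 = 16 \left(-14\right) + 11 = -224 + 11 = -213$)
$1388 \left(\left(-149 - 307\right) + V\right) = 1388 \left(\left(-149 - 307\right) - 213\right) = 1388 \left(-456 - 213\right) = 1388 \left(-669\right) = -928572$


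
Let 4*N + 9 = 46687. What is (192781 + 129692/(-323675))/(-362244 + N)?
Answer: -124796520966/226944402575 ≈ -0.54990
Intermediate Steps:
N = 23339/2 (N = -9/4 + (¼)*46687 = -9/4 + 46687/4 = 23339/2 ≈ 11670.)
(192781 + 129692/(-323675))/(-362244 + N) = (192781 + 129692/(-323675))/(-362244 + 23339/2) = (192781 + 129692*(-1/323675))/(-701149/2) = (192781 - 129692/323675)*(-2/701149) = (62398260483/323675)*(-2/701149) = -124796520966/226944402575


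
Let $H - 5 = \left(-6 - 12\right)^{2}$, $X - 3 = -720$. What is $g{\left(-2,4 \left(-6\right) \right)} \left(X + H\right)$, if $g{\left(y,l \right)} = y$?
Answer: $776$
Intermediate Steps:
$X = -717$ ($X = 3 - 720 = -717$)
$H = 329$ ($H = 5 + \left(-6 - 12\right)^{2} = 5 + \left(-18\right)^{2} = 5 + 324 = 329$)
$g{\left(-2,4 \left(-6\right) \right)} \left(X + H\right) = - 2 \left(-717 + 329\right) = \left(-2\right) \left(-388\right) = 776$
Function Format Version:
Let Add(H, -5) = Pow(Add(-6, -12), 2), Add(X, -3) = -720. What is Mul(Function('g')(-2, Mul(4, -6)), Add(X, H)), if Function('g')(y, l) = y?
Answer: 776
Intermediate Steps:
X = -717 (X = Add(3, -720) = -717)
H = 329 (H = Add(5, Pow(Add(-6, -12), 2)) = Add(5, Pow(-18, 2)) = Add(5, 324) = 329)
Mul(Function('g')(-2, Mul(4, -6)), Add(X, H)) = Mul(-2, Add(-717, 329)) = Mul(-2, -388) = 776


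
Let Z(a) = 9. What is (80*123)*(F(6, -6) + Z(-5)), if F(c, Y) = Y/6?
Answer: 78720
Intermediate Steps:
F(c, Y) = Y/6 (F(c, Y) = Y*(1/6) = Y/6)
(80*123)*(F(6, -6) + Z(-5)) = (80*123)*((1/6)*(-6) + 9) = 9840*(-1 + 9) = 9840*8 = 78720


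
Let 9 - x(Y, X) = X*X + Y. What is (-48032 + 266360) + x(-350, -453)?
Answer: 13478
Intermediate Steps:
x(Y, X) = 9 - Y - X² (x(Y, X) = 9 - (X*X + Y) = 9 - (X² + Y) = 9 - (Y + X²) = 9 + (-Y - X²) = 9 - Y - X²)
(-48032 + 266360) + x(-350, -453) = (-48032 + 266360) + (9 - 1*(-350) - 1*(-453)²) = 218328 + (9 + 350 - 1*205209) = 218328 + (9 + 350 - 205209) = 218328 - 204850 = 13478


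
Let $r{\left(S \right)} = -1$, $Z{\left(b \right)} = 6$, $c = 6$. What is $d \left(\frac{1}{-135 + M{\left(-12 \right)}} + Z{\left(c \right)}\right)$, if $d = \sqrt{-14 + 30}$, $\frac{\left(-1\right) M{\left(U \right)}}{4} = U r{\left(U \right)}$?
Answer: $\frac{4388}{183} \approx 23.978$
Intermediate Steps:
$M{\left(U \right)} = 4 U$ ($M{\left(U \right)} = - 4 U \left(-1\right) = - 4 \left(- U\right) = 4 U$)
$d = 4$ ($d = \sqrt{16} = 4$)
$d \left(\frac{1}{-135 + M{\left(-12 \right)}} + Z{\left(c \right)}\right) = 4 \left(\frac{1}{-135 + 4 \left(-12\right)} + 6\right) = 4 \left(\frac{1}{-135 - 48} + 6\right) = 4 \left(\frac{1}{-183} + 6\right) = 4 \left(- \frac{1}{183} + 6\right) = 4 \cdot \frac{1097}{183} = \frac{4388}{183}$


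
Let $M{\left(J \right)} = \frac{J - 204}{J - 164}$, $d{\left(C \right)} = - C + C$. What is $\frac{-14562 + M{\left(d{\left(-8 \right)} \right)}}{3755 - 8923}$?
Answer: $\frac{596991}{211888} \approx 2.8175$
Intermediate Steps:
$d{\left(C \right)} = 0$
$M{\left(J \right)} = \frac{-204 + J}{-164 + J}$
$\frac{-14562 + M{\left(d{\left(-8 \right)} \right)}}{3755 - 8923} = \frac{-14562 + \frac{-204 + 0}{-164 + 0}}{3755 - 8923} = \frac{-14562 + \frac{1}{-164} \left(-204\right)}{-5168} = \left(-14562 - - \frac{51}{41}\right) \left(- \frac{1}{5168}\right) = \left(-14562 + \frac{51}{41}\right) \left(- \frac{1}{5168}\right) = \left(- \frac{596991}{41}\right) \left(- \frac{1}{5168}\right) = \frac{596991}{211888}$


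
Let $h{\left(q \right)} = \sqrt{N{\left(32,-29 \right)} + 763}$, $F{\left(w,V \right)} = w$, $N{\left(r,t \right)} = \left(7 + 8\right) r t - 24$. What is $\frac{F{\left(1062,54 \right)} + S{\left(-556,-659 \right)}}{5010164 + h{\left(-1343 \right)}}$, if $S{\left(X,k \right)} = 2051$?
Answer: $\frac{15596640532}{25101743320077} - \frac{21791 i \sqrt{269}}{25101743320077} \approx 0.00062134 - 1.4238 \cdot 10^{-8} i$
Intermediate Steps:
$N{\left(r,t \right)} = -24 + 15 r t$ ($N{\left(r,t \right)} = 15 r t - 24 = -24 + 15 r t$)
$h{\left(q \right)} = 7 i \sqrt{269}$ ($h{\left(q \right)} = \sqrt{\left(-24 + 15 \cdot 32 \left(-29\right)\right) + 763} = \sqrt{\left(-24 - 13920\right) + 763} = \sqrt{-13944 + 763} = \sqrt{-13181} = 7 i \sqrt{269}$)
$\frac{F{\left(1062,54 \right)} + S{\left(-556,-659 \right)}}{5010164 + h{\left(-1343 \right)}} = \frac{1062 + 2051}{5010164 + 7 i \sqrt{269}} = \frac{3113}{5010164 + 7 i \sqrt{269}}$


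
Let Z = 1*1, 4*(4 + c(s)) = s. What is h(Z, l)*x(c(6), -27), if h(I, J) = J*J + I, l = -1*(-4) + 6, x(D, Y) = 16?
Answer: 1616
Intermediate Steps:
c(s) = -4 + s/4
Z = 1
l = 10 (l = 4 + 6 = 10)
h(I, J) = I + J**2 (h(I, J) = J**2 + I = I + J**2)
h(Z, l)*x(c(6), -27) = (1 + 10**2)*16 = (1 + 100)*16 = 101*16 = 1616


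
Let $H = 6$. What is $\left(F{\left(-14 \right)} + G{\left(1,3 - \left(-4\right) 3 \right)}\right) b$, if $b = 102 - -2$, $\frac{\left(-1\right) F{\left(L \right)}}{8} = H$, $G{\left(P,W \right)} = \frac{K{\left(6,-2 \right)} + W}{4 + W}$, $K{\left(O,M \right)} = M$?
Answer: $- \frac{93496}{19} \approx -4920.8$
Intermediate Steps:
$G{\left(P,W \right)} = \frac{-2 + W}{4 + W}$
$F{\left(L \right)} = -48$ ($F{\left(L \right)} = \left(-8\right) 6 = -48$)
$b = 104$ ($b = 102 + 2 = 104$)
$\left(F{\left(-14 \right)} + G{\left(1,3 - \left(-4\right) 3 \right)}\right) b = \left(-48 + \frac{-2 - \left(-3 - 12\right)}{4 - \left(-3 - 12\right)}\right) 104 = \left(-48 + \frac{-2 + \left(3 - -12\right)}{4 + \left(3 - -12\right)}\right) 104 = \left(-48 + \frac{-2 + \left(3 + 12\right)}{4 + \left(3 + 12\right)}\right) 104 = \left(-48 + \frac{-2 + 15}{4 + 15}\right) 104 = \left(-48 + \frac{1}{19} \cdot 13\right) 104 = \left(-48 + \frac{13}{19}\right) 104 = \left(- \frac{899}{19}\right) 104 = - \frac{93496}{19}$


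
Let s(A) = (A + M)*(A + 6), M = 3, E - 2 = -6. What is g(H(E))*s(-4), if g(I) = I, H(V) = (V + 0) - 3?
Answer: 14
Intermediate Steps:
E = -4 (E = 2 - 6 = -4)
H(V) = -3 + V (H(V) = V - 3 = -3 + V)
s(A) = (3 + A)*(6 + A) (s(A) = (A + 3)*(A + 6) = (3 + A)*(6 + A))
g(H(E))*s(-4) = (-3 - 4)*(18 + (-4)² + 9*(-4)) = -7*(18 + 16 - 36) = -7*(-2) = 14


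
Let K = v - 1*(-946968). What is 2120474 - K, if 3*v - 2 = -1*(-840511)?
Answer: 893335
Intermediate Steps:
v = 280171 (v = 2/3 + (-1*(-840511))/3 = 2/3 + (1/3)*840511 = 2/3 + 840511/3 = 280171)
K = 1227139 (K = 280171 - 1*(-946968) = 280171 + 946968 = 1227139)
2120474 - K = 2120474 - 1*1227139 = 2120474 - 1227139 = 893335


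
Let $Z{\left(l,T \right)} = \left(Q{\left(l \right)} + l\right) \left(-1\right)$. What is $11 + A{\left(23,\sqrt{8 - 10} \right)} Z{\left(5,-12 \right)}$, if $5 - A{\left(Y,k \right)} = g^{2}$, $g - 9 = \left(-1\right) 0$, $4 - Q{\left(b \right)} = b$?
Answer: $315$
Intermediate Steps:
$Q{\left(b \right)} = 4 - b$
$g = 9$ ($g = 9 - 0 = 9 + 0 = 9$)
$Z{\left(l,T \right)} = -4$ ($Z{\left(l,T \right)} = \left(\left(4 - l\right) + l\right) \left(-1\right) = 4 \left(-1\right) = -4$)
$A{\left(Y,k \right)} = -76$ ($A{\left(Y,k \right)} = 5 - 9^{2} = 5 - 81 = -76$)
$11 + A{\left(23,\sqrt{8 - 10} \right)} Z{\left(5,-12 \right)} = 11 - -304 = 11 + 304 = 315$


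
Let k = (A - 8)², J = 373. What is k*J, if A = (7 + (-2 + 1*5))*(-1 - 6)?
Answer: 2269332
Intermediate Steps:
A = -70 (A = (7 + (-2 + 5))*(-7) = (7 + 3)*(-7) = 10*(-7) = -70)
k = 6084 (k = (-70 - 8)² = (-78)² = 6084)
k*J = 6084*373 = 2269332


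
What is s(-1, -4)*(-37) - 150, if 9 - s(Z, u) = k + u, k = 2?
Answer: -557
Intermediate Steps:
s(Z, u) = 7 - u (s(Z, u) = 9 - (2 + u) = 9 + (-2 - u) = 7 - u)
s(-1, -4)*(-37) - 150 = (7 - 1*(-4))*(-37) - 150 = (7 + 4)*(-37) - 150 = 11*(-37) - 150 = -407 - 150 = -557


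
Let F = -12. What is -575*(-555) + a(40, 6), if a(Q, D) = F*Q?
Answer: 318645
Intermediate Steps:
a(Q, D) = -12*Q
-575*(-555) + a(40, 6) = -575*(-555) - 12*40 = 319125 - 480 = 318645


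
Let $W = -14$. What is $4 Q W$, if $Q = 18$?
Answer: $-1008$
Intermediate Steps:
$4 Q W = 4 \cdot 18 \left(-14\right) = 72 \left(-14\right) = -1008$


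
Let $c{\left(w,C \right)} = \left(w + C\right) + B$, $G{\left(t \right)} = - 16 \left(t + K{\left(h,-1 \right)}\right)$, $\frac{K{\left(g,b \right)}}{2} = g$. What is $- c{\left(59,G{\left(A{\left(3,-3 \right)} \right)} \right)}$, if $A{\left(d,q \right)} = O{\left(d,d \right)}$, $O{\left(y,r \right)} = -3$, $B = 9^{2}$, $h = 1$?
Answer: $-156$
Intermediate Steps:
$B = 81$
$K{\left(g,b \right)} = 2 g$
$A{\left(d,q \right)} = -3$
$G{\left(t \right)} = -32 - 16 t$ ($G{\left(t \right)} = - 16 \left(t + 2 \cdot 1\right) = - 16 \left(t + 2\right) = - 16 \left(2 + t\right) = -32 - 16 t$)
$c{\left(w,C \right)} = 81 + C + w$ ($c{\left(w,C \right)} = \left(w + C\right) + 81 = \left(C + w\right) + 81 = 81 + C + w$)
$- c{\left(59,G{\left(A{\left(3,-3 \right)} \right)} \right)} = - (81 - -16 + 59) = - (81 + \left(-32 + 48\right) + 59) = - (81 + 16 + 59) = \left(-1\right) 156 = -156$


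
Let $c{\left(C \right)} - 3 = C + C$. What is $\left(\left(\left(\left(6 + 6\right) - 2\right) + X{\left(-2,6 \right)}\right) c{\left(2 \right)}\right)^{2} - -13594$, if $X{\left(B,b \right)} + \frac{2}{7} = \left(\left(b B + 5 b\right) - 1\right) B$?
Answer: $42494$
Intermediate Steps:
$c{\left(C \right)} = 3 + 2 C$ ($c{\left(C \right)} = 3 + \left(C + C\right) = 3 + 2 C$)
$X{\left(B,b \right)} = - \frac{2}{7} + B \left(-1 + 5 b + B b\right)$ ($X{\left(B,b \right)} = - \frac{2}{7} + \left(\left(b B + 5 b\right) - 1\right) B = - \frac{2}{7} + \left(\left(B b + 5 b\right) - 1\right) B = - \frac{2}{7} + \left(\left(5 b + B b\right) - 1\right) B = - \frac{2}{7} + \left(-1 + 5 b + B b\right) B = - \frac{2}{7} + B \left(-1 + 5 b + B b\right)$)
$\left(\left(\left(\left(6 + 6\right) - 2\right) + X{\left(-2,6 \right)}\right) c{\left(2 \right)}\right)^{2} - -13594 = \left(\left(\left(\left(6 + 6\right) - 2\right) + \left(- \frac{2}{7} - -2 + 6 \left(-2\right)^{2} + 5 \left(-2\right) 6\right)\right) \left(3 + 2 \cdot 2\right)\right)^{2} - -13594 = \left(\left(\left(12 - 2\right) + \left(- \frac{2}{7} + 2 + 6 \cdot 4 - 60\right)\right) \left(3 + 4\right)\right)^{2} + 13594 = \left(\left(10 + \left(- \frac{2}{7} + 2 + 24 - 60\right)\right) 7\right)^{2} + 13594 = \left(\left(10 - \frac{240}{7}\right) 7\right)^{2} + 13594 = \left(\left(- \frac{170}{7}\right) 7\right)^{2} + 13594 = \left(-170\right)^{2} + 13594 = 28900 + 13594 = 42494$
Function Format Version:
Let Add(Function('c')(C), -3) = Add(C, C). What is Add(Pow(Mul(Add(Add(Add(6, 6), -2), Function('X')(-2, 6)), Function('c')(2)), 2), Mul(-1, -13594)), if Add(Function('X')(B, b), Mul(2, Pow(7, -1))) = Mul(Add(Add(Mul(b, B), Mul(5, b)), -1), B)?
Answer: 42494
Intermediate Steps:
Function('c')(C) = Add(3, Mul(2, C)) (Function('c')(C) = Add(3, Add(C, C)) = Add(3, Mul(2, C)))
Function('X')(B, b) = Add(Rational(-2, 7), Mul(B, Add(-1, Mul(5, b), Mul(B, b)))) (Function('X')(B, b) = Add(Rational(-2, 7), Mul(Add(Add(Mul(b, B), Mul(5, b)), -1), B)) = Add(Rational(-2, 7), Mul(Add(Add(Mul(B, b), Mul(5, b)), -1), B)) = Add(Rational(-2, 7), Mul(Add(Add(Mul(5, b), Mul(B, b)), -1), B)) = Add(Rational(-2, 7), Mul(Add(-1, Mul(5, b), Mul(B, b)), B)) = Add(Rational(-2, 7), Mul(B, Add(-1, Mul(5, b), Mul(B, b)))))
Add(Pow(Mul(Add(Add(Add(6, 6), -2), Function('X')(-2, 6)), Function('c')(2)), 2), Mul(-1, -13594)) = Add(Pow(Mul(Add(Add(Add(6, 6), -2), Add(Rational(-2, 7), Mul(-1, -2), Mul(6, Pow(-2, 2)), Mul(5, -2, 6))), Add(3, Mul(2, 2))), 2), Mul(-1, -13594)) = Add(Pow(Mul(Add(Add(12, -2), Add(Rational(-2, 7), 2, Mul(6, 4), -60)), Add(3, 4)), 2), 13594) = Add(Pow(Mul(Add(10, Add(Rational(-2, 7), 2, 24, -60)), 7), 2), 13594) = Add(Pow(Mul(Add(10, Rational(-240, 7)), 7), 2), 13594) = Add(Pow(Mul(Rational(-170, 7), 7), 2), 13594) = Add(Pow(-170, 2), 13594) = Add(28900, 13594) = 42494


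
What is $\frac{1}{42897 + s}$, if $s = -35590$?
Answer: $\frac{1}{7307} \approx 0.00013686$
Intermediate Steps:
$\frac{1}{42897 + s} = \frac{1}{42897 - 35590} = \frac{1}{7307}$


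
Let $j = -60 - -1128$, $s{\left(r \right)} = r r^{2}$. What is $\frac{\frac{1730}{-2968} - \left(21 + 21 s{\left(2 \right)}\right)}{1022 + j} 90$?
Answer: $- \frac{2532069}{310156} \approx -8.1638$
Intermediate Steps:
$s{\left(r \right)} = r^{3}$
$j = 1068$ ($j = -60 + 1128 = 1068$)
$\frac{\frac{1730}{-2968} - \left(21 + 21 s{\left(2 \right)}\right)}{1022 + j} 90 = \frac{\frac{1730}{-2968} - \left(21 + 21 \cdot 2^{3}\right)}{1022 + 1068} \cdot 90 = \frac{1730 \left(- \frac{1}{2968}\right) - 189}{2090} \cdot 90 = \left(- \frac{865}{1484} - 189\right) \frac{1}{2090} \cdot 90 = \left(- \frac{281341}{1484}\right) \frac{1}{2090} \cdot 90 = \left(- \frac{281341}{3101560}\right) 90 = - \frac{2532069}{310156}$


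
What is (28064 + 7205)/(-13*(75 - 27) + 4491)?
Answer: 35269/3867 ≈ 9.1205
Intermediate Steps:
(28064 + 7205)/(-13*(75 - 27) + 4491) = 35269/(-13*48 + 4491) = 35269/(-624 + 4491) = 35269/3867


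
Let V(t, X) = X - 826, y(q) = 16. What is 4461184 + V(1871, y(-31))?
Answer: 4460374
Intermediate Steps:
V(t, X) = -826 + X
4461184 + V(1871, y(-31)) = 4461184 + (-826 + 16) = 4461184 - 810 = 4460374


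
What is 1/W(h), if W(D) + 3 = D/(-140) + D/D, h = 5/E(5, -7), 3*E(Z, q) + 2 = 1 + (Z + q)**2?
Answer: -28/57 ≈ -0.49123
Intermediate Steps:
E(Z, q) = -1/3 + (Z + q)**2/3 (E(Z, q) = -2/3 + (1 + (Z + q)**2)/3 = -2/3 + (1/3 + (Z + q)**2/3) = -1/3 + (Z + q)**2/3)
h = 5 (h = 5/(-1/3 + (5 - 7)**2/3) = 5/(-1/3 + (1/3)*(-2)**2) = 5/(-1/3 + (1/3)*4) = 5/(-1/3 + 4/3) = 5/1 = 5*1 = 5)
W(D) = -2 - D/140 (W(D) = -3 + (D/(-140) + D/D) = -3 + (D*(-1/140) + 1) = -3 + (-D/140 + 1) = -3 + (1 - D/140) = -2 - D/140)
1/W(h) = 1/(-2 - 1/140*5) = 1/(-2 - 1/28) = 1/(-57/28) = -28/57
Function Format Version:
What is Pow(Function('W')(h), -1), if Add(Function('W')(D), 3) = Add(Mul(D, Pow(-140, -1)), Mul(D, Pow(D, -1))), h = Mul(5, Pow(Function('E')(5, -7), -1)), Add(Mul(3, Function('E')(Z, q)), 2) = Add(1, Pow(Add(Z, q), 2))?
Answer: Rational(-28, 57) ≈ -0.49123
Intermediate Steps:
Function('E')(Z, q) = Add(Rational(-1, 3), Mul(Rational(1, 3), Pow(Add(Z, q), 2))) (Function('E')(Z, q) = Add(Rational(-2, 3), Mul(Rational(1, 3), Add(1, Pow(Add(Z, q), 2)))) = Add(Rational(-2, 3), Add(Rational(1, 3), Mul(Rational(1, 3), Pow(Add(Z, q), 2)))) = Add(Rational(-1, 3), Mul(Rational(1, 3), Pow(Add(Z, q), 2))))
h = 5 (h = Mul(5, Pow(Add(Rational(-1, 3), Mul(Rational(1, 3), Pow(Add(5, -7), 2))), -1)) = Mul(5, Pow(Add(Rational(-1, 3), Mul(Rational(1, 3), Pow(-2, 2))), -1)) = Mul(5, Pow(Add(Rational(-1, 3), Mul(Rational(1, 3), 4)), -1)) = Mul(5, Pow(Add(Rational(-1, 3), Rational(4, 3)), -1)) = Mul(5, Pow(1, -1)) = Mul(5, 1) = 5)
Function('W')(D) = Add(-2, Mul(Rational(-1, 140), D)) (Function('W')(D) = Add(-3, Add(Mul(D, Pow(-140, -1)), Mul(D, Pow(D, -1)))) = Add(-3, Add(Mul(D, Rational(-1, 140)), 1)) = Add(-3, Add(Mul(Rational(-1, 140), D), 1)) = Add(-3, Add(1, Mul(Rational(-1, 140), D))) = Add(-2, Mul(Rational(-1, 140), D)))
Pow(Function('W')(h), -1) = Pow(Add(-2, Mul(Rational(-1, 140), 5)), -1) = Pow(Add(-2, Rational(-1, 28)), -1) = Pow(Rational(-57, 28), -1) = Rational(-28, 57)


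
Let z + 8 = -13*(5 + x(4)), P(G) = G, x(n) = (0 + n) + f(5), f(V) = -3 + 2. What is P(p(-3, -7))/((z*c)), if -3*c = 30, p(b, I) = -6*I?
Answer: 3/80 ≈ 0.037500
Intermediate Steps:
f(V) = -1
c = -10 (c = -1/3*30 = -10)
x(n) = -1 + n (x(n) = (0 + n) - 1 = n - 1 = -1 + n)
z = -112 (z = -8 - 13*(5 + (-1 + 4)) = -8 - 13*(5 + 3) = -8 - 13*8 = -8 - 104 = -112)
P(p(-3, -7))/((z*c)) = (-6*(-7))/((-112*(-10))) = 42/1120 = 42*(1/1120) = 3/80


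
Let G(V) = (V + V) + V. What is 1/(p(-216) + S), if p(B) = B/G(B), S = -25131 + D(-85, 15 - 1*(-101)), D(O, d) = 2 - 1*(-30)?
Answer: -3/75296 ≈ -3.9843e-5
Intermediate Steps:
G(V) = 3*V (G(V) = 2*V + V = 3*V)
D(O, d) = 32 (D(O, d) = 2 + 30 = 32)
S = -25099 (S = -25131 + 32 = -25099)
p(B) = 1/3 (p(B) = B/((3*B)) = B*(1/(3*B)) = 1/3)
1/(p(-216) + S) = 1/(1/3 - 25099) = 1/(-75296/3) = -3/75296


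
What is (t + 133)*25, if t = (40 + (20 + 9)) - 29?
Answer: 4325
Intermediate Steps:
t = 40 (t = (40 + 29) - 29 = 69 - 29 = 40)
(t + 133)*25 = (40 + 133)*25 = 173*25 = 4325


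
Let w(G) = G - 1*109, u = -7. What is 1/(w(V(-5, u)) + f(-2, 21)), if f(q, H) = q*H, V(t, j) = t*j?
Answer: -1/116 ≈ -0.0086207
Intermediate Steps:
V(t, j) = j*t
f(q, H) = H*q
w(G) = -109 + G (w(G) = G - 109 = -109 + G)
1/(w(V(-5, u)) + f(-2, 21)) = 1/((-109 - 7*(-5)) + 21*(-2)) = 1/((-109 + 35) - 42) = 1/(-74 - 42) = 1/(-116) = -1/116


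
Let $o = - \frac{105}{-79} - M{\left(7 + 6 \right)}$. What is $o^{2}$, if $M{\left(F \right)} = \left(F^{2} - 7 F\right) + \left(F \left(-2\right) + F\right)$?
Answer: $\frac{25300900}{6241} \approx 4054.0$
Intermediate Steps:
$M{\left(F \right)} = F^{2} - 8 F$ ($M{\left(F \right)} = \left(F^{2} - 7 F\right) + \left(- 2 F + F\right) = \left(F^{2} - 7 F\right) - F = F^{2} - 8 F$)
$o = - \frac{5030}{79}$ ($o = - \frac{105}{-79} - \left(7 + 6\right) \left(-8 + \left(7 + 6\right)\right) = \left(-105\right) \left(- \frac{1}{79}\right) - 13 \left(-8 + 13\right) = \frac{105}{79} - 13 \cdot 5 = \frac{105}{79} - 65 = - \frac{5030}{79} \approx -63.671$)
$o^{2} = \left(- \frac{5030}{79}\right)^{2} = \frac{25300900}{6241}$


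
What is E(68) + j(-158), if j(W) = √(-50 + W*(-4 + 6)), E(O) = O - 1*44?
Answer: 24 + I*√366 ≈ 24.0 + 19.131*I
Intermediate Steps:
E(O) = -44 + O (E(O) = O - 44 = -44 + O)
j(W) = √(-50 + 2*W) (j(W) = √(-50 + W*2) = √(-50 + 2*W))
E(68) + j(-158) = (-44 + 68) + √(-50 + 2*(-158)) = 24 + √(-50 - 316) = 24 + √(-366) = 24 + I*√366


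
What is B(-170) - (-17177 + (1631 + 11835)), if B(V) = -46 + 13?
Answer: 3678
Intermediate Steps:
B(V) = -33
B(-170) - (-17177 + (1631 + 11835)) = -33 - (-17177 + (1631 + 11835)) = -33 - (-17177 + 13466) = -33 - 1*(-3711) = -33 + 3711 = 3678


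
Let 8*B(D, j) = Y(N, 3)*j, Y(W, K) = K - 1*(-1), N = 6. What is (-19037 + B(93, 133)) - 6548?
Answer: -51037/2 ≈ -25519.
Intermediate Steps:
Y(W, K) = 1 + K (Y(W, K) = K + 1 = 1 + K)
B(D, j) = j/2 (B(D, j) = ((1 + 3)*j)/8 = (4*j)/8 = j/2)
(-19037 + B(93, 133)) - 6548 = (-19037 + (½)*133) - 6548 = (-19037 + 133/2) - 6548 = -37941/2 - 6548 = -51037/2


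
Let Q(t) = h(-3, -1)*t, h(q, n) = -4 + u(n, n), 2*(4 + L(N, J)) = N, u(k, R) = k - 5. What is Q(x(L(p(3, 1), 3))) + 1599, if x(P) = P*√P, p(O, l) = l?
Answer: 1599 + 35*I*√14/2 ≈ 1599.0 + 65.479*I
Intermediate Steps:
u(k, R) = -5 + k
L(N, J) = -4 + N/2
h(q, n) = -9 + n (h(q, n) = -4 + (-5 + n) = -9 + n)
x(P) = P^(3/2)
Q(t) = -10*t (Q(t) = (-9 - 1)*t = -10*t)
Q(x(L(p(3, 1), 3))) + 1599 = -10*(-4 + (½)*1)^(3/2) + 1599 = -10*(-4 + ½)^(3/2) + 1599 = -(-35)*I*√14/2 + 1599 = 35*I*√14/2 + 1599 = 1599 + 35*I*√14/2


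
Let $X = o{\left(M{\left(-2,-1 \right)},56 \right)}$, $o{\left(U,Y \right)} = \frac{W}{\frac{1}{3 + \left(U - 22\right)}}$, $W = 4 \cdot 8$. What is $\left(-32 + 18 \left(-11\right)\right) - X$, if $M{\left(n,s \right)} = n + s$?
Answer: $474$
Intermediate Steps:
$W = 32$
$o{\left(U,Y \right)} = -608 + 32 U$ ($o{\left(U,Y \right)} = \frac{32}{\frac{1}{3 + \left(U - 22\right)}} = \frac{32}{\frac{1}{3 + \left(-22 + U\right)}} = \frac{32}{\frac{1}{-19 + U}} = 32 \left(-19 + U\right) = -608 + 32 U$)
$X = -704$ ($X = -608 + 32 \left(-2 - 1\right) = -608 + 32 \left(-3\right) = -608 - 96 = -704$)
$\left(-32 + 18 \left(-11\right)\right) - X = \left(-32 + 18 \left(-11\right)\right) - -704 = \left(-32 - 198\right) + 704 = -230 + 704 = 474$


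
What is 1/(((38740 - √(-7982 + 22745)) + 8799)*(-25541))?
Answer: -47539/57721172441078 - √14763/57721172441078 ≈ -8.2570e-10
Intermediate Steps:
1/(((38740 - √(-7982 + 22745)) + 8799)*(-25541)) = -1/25541/((38740 - √14763) + 8799) = -1/25541/(47539 - √14763) = -1/(25541*(47539 - √14763))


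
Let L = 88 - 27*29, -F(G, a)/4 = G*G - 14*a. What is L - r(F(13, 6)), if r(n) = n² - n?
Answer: -116635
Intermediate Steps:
F(G, a) = -4*G² + 56*a (F(G, a) = -4*(G*G - 14*a) = -4*(G² - 14*a) = -4*G² + 56*a)
L = -695 (L = 88 - 783 = -695)
L - r(F(13, 6)) = -695 - (-4*13² + 56*6)*(-1 + (-4*13² + 56*6)) = -695 - (-4*169 + 336)*(-1 + (-4*169 + 336)) = -695 - (-676 + 336)*(-1 + (-676 + 336)) = -695 - (-340)*(-1 - 340) = -695 - (-340)*(-341) = -695 - 1*115940 = -695 - 115940 = -116635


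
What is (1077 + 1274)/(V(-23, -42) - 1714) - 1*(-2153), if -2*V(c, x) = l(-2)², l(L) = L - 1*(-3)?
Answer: 7377935/3429 ≈ 2151.6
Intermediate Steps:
l(L) = 3 + L (l(L) = L + 3 = 3 + L)
V(c, x) = -½ (V(c, x) = -(3 - 2)²/2 = -½*1² = -½*1 = -½)
(1077 + 1274)/(V(-23, -42) - 1714) - 1*(-2153) = (1077 + 1274)/(-½ - 1714) - 1*(-2153) = 2351/(-3429/2) + 2153 = 2351*(-2/3429) + 2153 = -4702/3429 + 2153 = 7377935/3429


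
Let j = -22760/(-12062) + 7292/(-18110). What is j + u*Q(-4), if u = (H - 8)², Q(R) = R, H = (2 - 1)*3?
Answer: -5380013626/54610705 ≈ -98.516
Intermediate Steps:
j = 81056874/54610705 (j = -22760*(-1/12062) + 7292*(-1/18110) = 11380/6031 - 3646/9055 = 81056874/54610705 ≈ 1.4843)
H = 3 (H = 1*3 = 3)
u = 25 (u = (3 - 8)² = (-5)² = 25)
j + u*Q(-4) = 81056874/54610705 + 25*(-4) = 81056874/54610705 - 100 = -5380013626/54610705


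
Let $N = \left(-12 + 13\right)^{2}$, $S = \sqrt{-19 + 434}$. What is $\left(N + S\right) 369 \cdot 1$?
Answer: $369 + 369 \sqrt{415} \approx 7886.1$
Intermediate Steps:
$S = \sqrt{415} \approx 20.372$
$N = 1$ ($N = 1^{2} = 1$)
$\left(N + S\right) 369 \cdot 1 = \left(1 + \sqrt{415}\right) 369 \cdot 1 = \left(1 + \sqrt{415}\right) 369 = 369 + 369 \sqrt{415}$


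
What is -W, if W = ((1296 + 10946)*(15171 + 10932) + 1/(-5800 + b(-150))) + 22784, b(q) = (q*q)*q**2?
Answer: -161783349648382001/506244200 ≈ -3.1958e+8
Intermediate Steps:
b(q) = q**4 (b(q) = q**2*q**2 = q**4)
W = 161783349648382001/506244200 (W = ((1296 + 10946)*(15171 + 10932) + 1/(-5800 + (-150)**4)) + 22784 = (12242*26103 + 1/(-5800 + 506250000)) + 22784 = (319552926 + 1/506244200) + 22784 = 161771815380529201/506244200 + 22784 = 161783349648382001/506244200 ≈ 3.1958e+8)
-W = -1*161783349648382001/506244200 = -161783349648382001/506244200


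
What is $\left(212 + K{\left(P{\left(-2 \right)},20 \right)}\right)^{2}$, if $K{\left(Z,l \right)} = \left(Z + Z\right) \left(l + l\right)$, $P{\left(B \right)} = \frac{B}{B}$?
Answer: $85264$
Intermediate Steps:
$P{\left(B \right)} = 1$
$K{\left(Z,l \right)} = 4 Z l$ ($K{\left(Z,l \right)} = 2 Z 2 l = 4 Z l$)
$\left(212 + K{\left(P{\left(-2 \right)},20 \right)}\right)^{2} = \left(212 + 4 \cdot 1 \cdot 20\right)^{2} = \left(212 + 80\right)^{2} = 292^{2} = 85264$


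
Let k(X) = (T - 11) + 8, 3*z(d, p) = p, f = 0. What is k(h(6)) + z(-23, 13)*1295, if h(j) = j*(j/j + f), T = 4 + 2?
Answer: 16844/3 ≈ 5614.7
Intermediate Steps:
z(d, p) = p/3
T = 6
h(j) = j (h(j) = j*(j/j + 0) = j*(1 + 0) = j*1 = j)
k(X) = 3 (k(X) = (6 - 11) + 8 = -5 + 8 = 3)
k(h(6)) + z(-23, 13)*1295 = 3 + ((⅓)*13)*1295 = 3 + (13/3)*1295 = 3 + 16835/3 = 16844/3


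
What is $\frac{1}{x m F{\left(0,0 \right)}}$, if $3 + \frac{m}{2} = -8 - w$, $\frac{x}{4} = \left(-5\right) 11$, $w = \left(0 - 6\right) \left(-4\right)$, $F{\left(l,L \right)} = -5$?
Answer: $- \frac{1}{77000} \approx -1.2987 \cdot 10^{-5}$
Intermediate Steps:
$w = 24$ ($w = \left(0 - 6\right) \left(-4\right) = \left(-6\right) \left(-4\right) = 24$)
$x = -220$ ($x = 4 \left(\left(-5\right) 11\right) = 4 \left(-55\right) = -220$)
$m = -70$ ($m = -6 + 2 \left(-8 - 24\right) = -6 + 2 \left(-32\right) = -6 - 64 = -70$)
$\frac{1}{x m F{\left(0,0 \right)}} = \frac{1}{\left(-220\right) \left(-70\right) \left(-5\right)} = \frac{1}{15400 \left(-5\right)} = \frac{1}{-77000} = - \frac{1}{77000}$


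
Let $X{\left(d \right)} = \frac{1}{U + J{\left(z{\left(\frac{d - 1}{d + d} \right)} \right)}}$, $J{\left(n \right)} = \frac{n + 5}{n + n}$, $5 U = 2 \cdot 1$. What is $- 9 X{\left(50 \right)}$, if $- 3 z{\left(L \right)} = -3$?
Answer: $- \frac{45}{17} \approx -2.6471$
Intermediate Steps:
$U = \frac{2}{5}$ ($U = \frac{2 \cdot 1}{5} = \frac{1}{5} \cdot 2 = \frac{2}{5} \approx 0.4$)
$z{\left(L \right)} = 1$ ($z{\left(L \right)} = \left(- \frac{1}{3}\right) \left(-3\right) = 1$)
$J{\left(n \right)} = \frac{5 + n}{2 n}$
$X{\left(d \right)} = \frac{5}{17}$ ($X{\left(d \right)} = \frac{1}{\frac{2}{5} + \frac{5 + 1}{2 \cdot 1}} = \frac{1}{\frac{2}{5} + \frac{1}{2} \cdot 1 \cdot 6} = \frac{1}{\frac{2}{5} + 3} = \frac{1}{\frac{17}{5}} = \frac{5}{17}$)
$- 9 X{\left(50 \right)} = \left(-9\right) \frac{5}{17} = - \frac{45}{17}$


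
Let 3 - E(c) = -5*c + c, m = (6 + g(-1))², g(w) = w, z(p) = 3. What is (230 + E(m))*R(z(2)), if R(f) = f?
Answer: 999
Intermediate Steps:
m = 25 (m = (6 - 1)² = 5² = 25)
E(c) = 3 + 4*c (E(c) = 3 - (-5*c + c) = 3 - (-4)*c = 3 + 4*c)
(230 + E(m))*R(z(2)) = (230 + (3 + 4*25))*3 = (230 + (3 + 100))*3 = (230 + 103)*3 = 333*3 = 999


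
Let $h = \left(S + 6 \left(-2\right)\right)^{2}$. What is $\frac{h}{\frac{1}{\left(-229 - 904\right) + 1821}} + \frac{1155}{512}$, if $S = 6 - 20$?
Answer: $\frac{238126211}{512} \approx 4.6509 \cdot 10^{5}$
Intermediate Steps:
$S = -14$ ($S = 6 - 20 = -14$)
$h = 676$ ($h = \left(-14 + 6 \left(-2\right)\right)^{2} = \left(-14 - 12\right)^{2} = \left(-26\right)^{2} = 676$)
$\frac{h}{\frac{1}{\left(-229 - 904\right) + 1821}} + \frac{1155}{512} = \frac{676}{\frac{1}{\left(-229 - 904\right) + 1821}} + \frac{1155}{512} = \frac{676}{\frac{1}{-1133 + 1821}} + 1155 \cdot \frac{1}{512} = \frac{676}{\frac{1}{688}} + \frac{1155}{512} = 676 \frac{1}{\frac{1}{688}} + \frac{1155}{512} = 676 \cdot 688 + \frac{1155}{512} = 465088 + \frac{1155}{512} = \frac{238126211}{512}$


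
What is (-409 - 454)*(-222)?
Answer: 191586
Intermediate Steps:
(-409 - 454)*(-222) = -863*(-222) = 191586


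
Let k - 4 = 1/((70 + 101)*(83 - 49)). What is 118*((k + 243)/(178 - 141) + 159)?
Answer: 2102749439/107559 ≈ 19550.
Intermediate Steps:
k = 23257/5814 (k = 4 + 1/((70 + 101)*(83 - 49)) = 4 + 1/(171*34) = 4 + 1/5814 = 23257/5814 ≈ 4.0002)
118*((k + 243)/(178 - 141) + 159) = 118*((23257/5814 + 243)/(178 - 141) + 159) = 118*((1436059/5814)/37 + 159) = 118*((1436059/5814)*(1/37) + 159) = 118*(1436059/215118 + 159) = 118*(35639821/215118) = 2102749439/107559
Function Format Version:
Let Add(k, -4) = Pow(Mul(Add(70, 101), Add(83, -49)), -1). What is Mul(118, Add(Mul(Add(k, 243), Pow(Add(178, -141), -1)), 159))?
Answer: Rational(2102749439, 107559) ≈ 19550.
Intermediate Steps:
k = Rational(23257, 5814) (k = Add(4, Pow(Mul(Add(70, 101), Add(83, -49)), -1)) = Add(4, Pow(Mul(171, 34), -1)) = Add(4, Pow(5814, -1)) = Add(4, Rational(1, 5814)) = Rational(23257, 5814) ≈ 4.0002)
Mul(118, Add(Mul(Add(k, 243), Pow(Add(178, -141), -1)), 159)) = Mul(118, Add(Mul(Add(Rational(23257, 5814), 243), Pow(Add(178, -141), -1)), 159)) = Mul(118, Add(Mul(Rational(1436059, 5814), Pow(37, -1)), 159)) = Mul(118, Add(Mul(Rational(1436059, 5814), Rational(1, 37)), 159)) = Mul(118, Add(Rational(1436059, 215118), 159)) = Mul(118, Rational(35639821, 215118)) = Rational(2102749439, 107559)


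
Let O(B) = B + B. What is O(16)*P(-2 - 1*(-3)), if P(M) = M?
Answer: 32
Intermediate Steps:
O(B) = 2*B
O(16)*P(-2 - 1*(-3)) = (2*16)*(-2 - 1*(-3)) = 32*(-2 + 3) = 32*1 = 32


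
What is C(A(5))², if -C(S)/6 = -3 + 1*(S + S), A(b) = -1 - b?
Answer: 8100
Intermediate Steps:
C(S) = 18 - 12*S (C(S) = -6*(-3 + 1*(S + S)) = -6*(-3 + 1*(2*S)) = -6*(-3 + 2*S) = 18 - 12*S)
C(A(5))² = (18 - 12*(-1 - 1*5))² = (18 - 12*(-1 - 5))² = (18 - 12*(-6))² = (18 + 72)² = 90² = 8100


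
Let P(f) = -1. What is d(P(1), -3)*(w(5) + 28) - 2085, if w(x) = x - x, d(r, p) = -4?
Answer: -2197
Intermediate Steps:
w(x) = 0
d(P(1), -3)*(w(5) + 28) - 2085 = -4*(0 + 28) - 2085 = -4*28 - 2085 = -112 - 2085 = -2197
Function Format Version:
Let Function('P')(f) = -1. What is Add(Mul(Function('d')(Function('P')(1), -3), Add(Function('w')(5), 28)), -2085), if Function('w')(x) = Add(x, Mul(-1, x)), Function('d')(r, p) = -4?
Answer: -2197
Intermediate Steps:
Function('w')(x) = 0
Add(Mul(Function('d')(Function('P')(1), -3), Add(Function('w')(5), 28)), -2085) = Add(Mul(-4, Add(0, 28)), -2085) = Add(Mul(-4, 28), -2085) = Add(-112, -2085) = -2197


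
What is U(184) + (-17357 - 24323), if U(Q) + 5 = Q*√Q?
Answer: -41685 + 368*√46 ≈ -39189.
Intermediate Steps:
U(Q) = -5 + Q^(3/2) (U(Q) = -5 + Q*√Q = -5 + Q^(3/2))
U(184) + (-17357 - 24323) = (-5 + 184^(3/2)) + (-17357 - 24323) = (-5 + 368*√46) - 41680 = -41685 + 368*√46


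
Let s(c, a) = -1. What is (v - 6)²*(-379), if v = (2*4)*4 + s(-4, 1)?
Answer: -236875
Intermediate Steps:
v = 31 (v = (2*4)*4 - 1 = 8*4 - 1 = 32 - 1 = 31)
(v - 6)²*(-379) = (31 - 6)²*(-379) = 25²*(-379) = 625*(-379) = -236875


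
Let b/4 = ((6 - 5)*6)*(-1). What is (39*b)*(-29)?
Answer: 27144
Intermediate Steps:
b = -24 (b = 4*(((6 - 5)*6)*(-1)) = 4*((1*6)*(-1)) = 4*(6*(-1)) = 4*(-6) = -24)
(39*b)*(-29) = (39*(-24))*(-29) = -936*(-29) = 27144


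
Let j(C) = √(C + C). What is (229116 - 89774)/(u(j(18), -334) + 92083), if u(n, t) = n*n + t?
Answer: 139342/91785 ≈ 1.5181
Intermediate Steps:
j(C) = √2*√C (j(C) = √(2*C) = √2*√C)
u(n, t) = t + n² (u(n, t) = n² + t = t + n²)
(229116 - 89774)/(u(j(18), -334) + 92083) = (229116 - 89774)/((-334 + (√2*√18)²) + 92083) = 139342/((-334 + (√2*(3*√2))²) + 92083) = 139342/((-334 + 6²) + 92083) = 139342/((-334 + 36) + 92083) = 139342/(-298 + 92083) = 139342/91785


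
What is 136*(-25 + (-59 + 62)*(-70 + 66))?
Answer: -5032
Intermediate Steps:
136*(-25 + (-59 + 62)*(-70 + 66)) = 136*(-25 + 3*(-4)) = 136*(-25 - 12) = 136*(-37) = -5032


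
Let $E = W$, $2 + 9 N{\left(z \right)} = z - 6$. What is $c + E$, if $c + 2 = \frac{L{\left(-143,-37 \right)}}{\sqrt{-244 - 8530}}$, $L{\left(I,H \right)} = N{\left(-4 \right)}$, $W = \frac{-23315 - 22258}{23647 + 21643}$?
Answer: $- \frac{136153}{45290} + \frac{2 i \sqrt{8774}}{13161} \approx -3.0062 + 0.014234 i$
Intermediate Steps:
$N{\left(z \right)} = - \frac{8}{9} + \frac{z}{9}$ ($N{\left(z \right)} = - \frac{2}{9} + \frac{z - 6}{9} = - \frac{2}{9} + \frac{-6 + z}{9} = - \frac{2}{9} + \left(- \frac{2}{3} + \frac{z}{9}\right) = - \frac{8}{9} + \frac{z}{9}$)
$W = - \frac{45573}{45290} \approx -1.0062$
$E = - \frac{45573}{45290} \approx -1.0062$
$L{\left(I,H \right)} = - \frac{4}{3}$ ($L{\left(I,H \right)} = - \frac{8}{9} + \frac{1}{9} \left(-4\right) = - \frac{8}{9} - \frac{4}{9} = - \frac{4}{3}$)
$c = -2 + \frac{2 i \sqrt{8774}}{13161}$ ($c = -2 - \frac{4}{3 \sqrt{-244 - 8530}} = -2 - \frac{4}{3 \sqrt{-8774}} = -2 - \frac{4}{3 i \sqrt{8774}} = -2 - \frac{4 \left(- \frac{i \sqrt{8774}}{8774}\right)}{3} = -2 + \frac{2 i \sqrt{8774}}{13161} \approx -2.0 + 0.014234 i$)
$c + E = \left(-2 + \frac{2 i \sqrt{8774}}{13161}\right) - \frac{45573}{45290} = - \frac{136153}{45290} + \frac{2 i \sqrt{8774}}{13161}$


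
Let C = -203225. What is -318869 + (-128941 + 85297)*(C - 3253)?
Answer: 9011206963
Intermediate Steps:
-318869 + (-128941 + 85297)*(C - 3253) = -318869 + (-128941 + 85297)*(-203225 - 3253) = -318869 - 43644*(-206478) = -318869 + 9011525832 = 9011206963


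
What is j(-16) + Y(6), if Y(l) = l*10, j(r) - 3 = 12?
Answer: 75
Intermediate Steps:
j(r) = 15 (j(r) = 3 + 12 = 15)
Y(l) = 10*l
j(-16) + Y(6) = 15 + 10*6 = 15 + 60 = 75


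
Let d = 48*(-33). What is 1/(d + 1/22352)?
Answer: -22352/35405567 ≈ -0.00063131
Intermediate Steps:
d = -1584
1/(d + 1/22352) = 1/(-1584 + 1/22352) = 1/(-35405567/22352) = -22352/35405567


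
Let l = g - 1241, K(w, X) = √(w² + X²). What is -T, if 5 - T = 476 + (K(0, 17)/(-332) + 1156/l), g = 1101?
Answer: 5376477/11620 ≈ 462.69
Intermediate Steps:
K(w, X) = √(X² + w²)
l = -140 (l = 1101 - 1241 = -140)
T = -5376477/11620 (T = 5 - (476 + (√(17² + 0²)/(-332) + 1156/(-140))) = 5 - (476 + (√(289 + 0)*(-1/332) + 1156*(-1/140))) = 5 - (476 + (√289*(-1/332) - 289/35)) = 5 - (476 + (17*(-1/332) - 289/35)) = 5 - (476 + (-17/332 - 289/35)) = 5 - (476 - 96543/11620) = 5 - 1*5434577/11620 = 5 - 5434577/11620 = -5376477/11620 ≈ -462.69)
-T = -1*(-5376477/11620) = 5376477/11620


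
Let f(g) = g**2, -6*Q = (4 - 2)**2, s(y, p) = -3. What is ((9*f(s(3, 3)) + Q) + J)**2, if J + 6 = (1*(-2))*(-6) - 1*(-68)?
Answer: 214369/9 ≈ 23819.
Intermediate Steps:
Q = -2/3 (Q = -(4 - 2)**2/6 = -1/6*2**2 = -1/6*4 = -2/3 ≈ -0.66667)
J = 74 (J = -6 + ((1*(-2))*(-6) - 1*(-68)) = -6 + (-2*(-6) + 68) = -6 + (12 + 68) = -6 + 80 = 74)
((9*f(s(3, 3)) + Q) + J)**2 = ((9*(-3)**2 - 2/3) + 74)**2 = ((9*9 - 2/3) + 74)**2 = ((81 - 2/3) + 74)**2 = (241/3 + 74)**2 = (463/3)**2 = 214369/9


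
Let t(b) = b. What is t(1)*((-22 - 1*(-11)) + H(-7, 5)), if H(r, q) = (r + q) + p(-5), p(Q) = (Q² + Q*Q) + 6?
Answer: 43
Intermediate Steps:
p(Q) = 6 + 2*Q² (p(Q) = (Q² + Q²) + 6 = 2*Q² + 6 = 6 + 2*Q²)
H(r, q) = 56 + q + r (H(r, q) = (r + q) + (6 + 2*(-5)²) = (q + r) + (6 + 2*25) = (q + r) + (6 + 50) = (q + r) + 56 = 56 + q + r)
t(1)*((-22 - 1*(-11)) + H(-7, 5)) = 1*((-22 - 1*(-11)) + (56 + 5 - 7)) = 1*((-22 + 11) + 54) = 1*(-11 + 54) = 1*43 = 43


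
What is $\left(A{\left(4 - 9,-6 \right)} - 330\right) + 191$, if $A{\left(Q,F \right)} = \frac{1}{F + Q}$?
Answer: $- \frac{1530}{11} \approx -139.09$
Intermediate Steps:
$\left(A{\left(4 - 9,-6 \right)} - 330\right) + 191 = \left(\frac{1}{-6 + \left(4 - 9\right)} - 330\right) + 191 = \left(\frac{1}{-6 - 5} - 330\right) + 191 = \left(\frac{1}{-11} - 330\right) + 191 = \left(- \frac{1}{11} - 330\right) + 191 = - \frac{3631}{11} + 191 = - \frac{1530}{11}$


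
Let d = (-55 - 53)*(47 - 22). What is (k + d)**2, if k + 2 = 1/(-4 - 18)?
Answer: 3533708025/484 ≈ 7.3010e+6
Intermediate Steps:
k = -45/22 (k = -2 + 1/(-4 - 18) = -2 + 1/(-22) = -2 - 1/22 = -45/22 ≈ -2.0455)
d = -2700 (d = -108*25 = -2700)
(k + d)**2 = (-45/22 - 2700)**2 = (-59445/22)**2 = 3533708025/484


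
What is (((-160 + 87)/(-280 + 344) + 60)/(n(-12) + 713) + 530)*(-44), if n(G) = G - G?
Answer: -266075997/11408 ≈ -23324.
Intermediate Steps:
n(G) = 0
(((-160 + 87)/(-280 + 344) + 60)/(n(-12) + 713) + 530)*(-44) = (((-160 + 87)/(-280 + 344) + 60)/(0 + 713) + 530)*(-44) = ((-73/64 + 60)/713 + 530)*(-44) = ((-73*1/64 + 60)*(1/713) + 530)*(-44) = ((-73/64 + 60)*(1/713) + 530)*(-44) = ((3767/64)*(1/713) + 530)*(-44) = (3767/45632 + 530)*(-44) = (24188727/45632)*(-44) = -266075997/11408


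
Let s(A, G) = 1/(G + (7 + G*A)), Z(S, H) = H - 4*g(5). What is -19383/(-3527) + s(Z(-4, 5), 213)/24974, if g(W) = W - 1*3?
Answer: 202825763071/36906901862 ≈ 5.4956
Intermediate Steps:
g(W) = -3 + W (g(W) = W - 3 = -3 + W)
Z(S, H) = -8 + H (Z(S, H) = H - 4*(-3 + 5) = H - 4*2 = H - 8 = -8 + H)
s(A, G) = 1/(7 + G + A*G) (s(A, G) = 1/(G + (7 + A*G)) = 1/(7 + G + A*G))
-19383/(-3527) + s(Z(-4, 5), 213)/24974 = -19383/(-3527) + 1/((7 + 213 + (-8 + 5)*213)*24974) = -19383*(-1/3527) + (1/24974)/(7 + 213 - 3*213) = 19383/3527 + (1/24974)/(7 + 213 - 639) = 19383/3527 + (1/24974)/(-419) = 19383/3527 - 1/419*1/24974 = 19383/3527 - 1/10464106 = 202825763071/36906901862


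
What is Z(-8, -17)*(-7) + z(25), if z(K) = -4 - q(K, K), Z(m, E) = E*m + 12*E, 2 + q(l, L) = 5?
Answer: 469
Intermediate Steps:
q(l, L) = 3 (q(l, L) = -2 + 5 = 3)
Z(m, E) = 12*E + E*m
z(K) = -7 (z(K) = -4 - 1*3 = -4 - 3 = -7)
Z(-8, -17)*(-7) + z(25) = -17*(12 - 8)*(-7) - 7 = -17*4*(-7) - 7 = -68*(-7) - 7 = 476 - 7 = 469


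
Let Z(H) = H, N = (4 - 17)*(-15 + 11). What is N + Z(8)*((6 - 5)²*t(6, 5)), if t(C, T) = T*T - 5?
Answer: 212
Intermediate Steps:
N = 52 (N = -13*(-4) = 52)
t(C, T) = -5 + T² (t(C, T) = T² - 5 = -5 + T²)
N + Z(8)*((6 - 5)²*t(6, 5)) = 52 + 8*((6 - 5)²*(-5 + 5²)) = 52 + 8*(1²*(-5 + 25)) = 52 + 8*(1*20) = 52 + 8*20 = 52 + 160 = 212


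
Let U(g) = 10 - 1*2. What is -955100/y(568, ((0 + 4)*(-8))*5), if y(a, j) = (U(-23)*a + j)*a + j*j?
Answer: -238775/628928 ≈ -0.37965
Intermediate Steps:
U(g) = 8 (U(g) = 10 - 2 = 8)
y(a, j) = j² + a*(j + 8*a) (y(a, j) = (8*a + j)*a + j*j = (j + 8*a)*a + j² = a*(j + 8*a) + j² = j² + a*(j + 8*a))
-955100/y(568, ((0 + 4)*(-8))*5) = -955100/((((0 + 4)*(-8))*5)² + 8*568² + 568*(((0 + 4)*(-8))*5)) = -955100/(((4*(-8))*5)² + 8*322624 + 568*((4*(-8))*5)) = -955100/((-32*5)² + 2580992 + 568*(-32*5)) = -955100/((-160)² + 2580992 + 568*(-160)) = -955100/(25600 + 2580992 - 90880) = -955100/2515712 = -955100*1/2515712 = -238775/628928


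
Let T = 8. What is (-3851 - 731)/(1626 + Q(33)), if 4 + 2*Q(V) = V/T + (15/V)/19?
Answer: -15322208/5437593 ≈ -2.8178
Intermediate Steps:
Q(V) = -2 + V/16 + 15/(38*V) (Q(V) = -2 + (V/8 + (15/V)/19)/2 = -2 + (V*(1/8) + (15/V)*(1/19))/2 = -2 + (V/8 + 15/(19*V))/2 = -2 + (V/16 + 15/(38*V)) = -2 + V/16 + 15/(38*V))
(-3851 - 731)/(1626 + Q(33)) = (-3851 - 731)/(1626 + (-2 + (1/16)*33 + (15/38)/33)) = -4582/(1626 + (-2 + 33/16 + (15/38)*(1/33))) = -4582/(1626 + (-2 + 33/16 + 5/418)) = -4582/(1626 + 249/3344) = -4582/5437593/3344 = -4582*3344/5437593 = -15322208/5437593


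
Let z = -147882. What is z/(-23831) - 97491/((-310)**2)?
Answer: 11888152179/2290159100 ≈ 5.1910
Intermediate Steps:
z/(-23831) - 97491/((-310)**2) = -147882/(-23831) - 97491/((-310)**2) = -147882*(-1/23831) - 97491/96100 = 147882/23831 - 97491*1/96100 = 147882/23831 - 97491/96100 = 11888152179/2290159100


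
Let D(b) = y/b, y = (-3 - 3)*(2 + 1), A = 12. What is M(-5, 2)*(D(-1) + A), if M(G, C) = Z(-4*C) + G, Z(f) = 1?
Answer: -120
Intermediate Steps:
y = -18 (y = -6*3 = -18)
D(b) = -18/b
M(G, C) = 1 + G
M(-5, 2)*(D(-1) + A) = (1 - 5)*(-18/(-1) + 12) = -4*(-18*(-1) + 12) = -4*(18 + 12) = -4*30 = -120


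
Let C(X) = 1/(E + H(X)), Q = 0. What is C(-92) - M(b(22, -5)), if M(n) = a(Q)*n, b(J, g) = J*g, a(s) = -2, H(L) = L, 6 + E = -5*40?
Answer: -65561/298 ≈ -220.00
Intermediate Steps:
E = -206 (E = -6 - 5*40 = -6 - 200 = -206)
C(X) = 1/(-206 + X)
M(n) = -2*n
C(-92) - M(b(22, -5)) = 1/(-206 - 92) - (-2)*22*(-5) = 1/(-298) - (-2)*(-110) = -1/298 - 1*220 = -1/298 - 220 = -65561/298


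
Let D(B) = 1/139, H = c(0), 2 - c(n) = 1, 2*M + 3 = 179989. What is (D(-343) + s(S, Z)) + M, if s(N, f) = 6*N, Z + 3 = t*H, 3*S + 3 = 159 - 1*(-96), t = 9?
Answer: 12579084/139 ≈ 90497.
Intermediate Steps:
M = 89993 (M = -3/2 + (½)*179989 = -3/2 + 179989/2 = 89993)
c(n) = 1 (c(n) = 2 - 1*1 = 2 - 1 = 1)
H = 1
S = 84 (S = -1 + (159 - 1*(-96))/3 = -1 + (159 + 96)/3 = -1 + (⅓)*255 = -1 + 85 = 84)
Z = 6 (Z = -3 + 9*1 = -3 + 9 = 6)
D(B) = 1/139
(D(-343) + s(S, Z)) + M = (1/139 + 6*84) + 89993 = (1/139 + 504) + 89993 = 70057/139 + 89993 = 12579084/139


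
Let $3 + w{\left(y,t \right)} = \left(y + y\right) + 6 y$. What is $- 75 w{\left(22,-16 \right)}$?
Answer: $-12975$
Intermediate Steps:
$w{\left(y,t \right)} = -3 + 8 y$ ($w{\left(y,t \right)} = -3 + \left(\left(y + y\right) + 6 y\right) = -3 + \left(2 y + 6 y\right) = -3 + 8 y$)
$- 75 w{\left(22,-16 \right)} = - 75 \left(-3 + 8 \cdot 22\right) = - 75 \left(-3 + 176\right) = \left(-75\right) 173 = -12975$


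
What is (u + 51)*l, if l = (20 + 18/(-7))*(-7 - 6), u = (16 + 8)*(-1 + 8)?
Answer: -347334/7 ≈ -49619.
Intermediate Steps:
u = 168 (u = 24*7 = 168)
l = -1586/7 (l = (20 + 18*(-⅐))*(-13) = (20 - 18/7)*(-13) = (122/7)*(-13) = -1586/7 ≈ -226.57)
(u + 51)*l = (168 + 51)*(-1586/7) = 219*(-1586/7) = -347334/7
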